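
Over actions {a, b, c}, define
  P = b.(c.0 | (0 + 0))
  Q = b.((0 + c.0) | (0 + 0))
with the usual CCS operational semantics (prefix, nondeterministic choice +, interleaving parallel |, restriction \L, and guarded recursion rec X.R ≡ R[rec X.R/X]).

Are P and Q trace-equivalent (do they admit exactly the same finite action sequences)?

P's transition system — 3 states:
  u0 = b.(c.0 | (0 + 0)) → -b-> u1
  u1 = c.0 | (0 + 0) → -c-> u2
  u2 = 0 | (0 + 0) → deadlocked
Q's transition system — 3 states:
  v0 = b.((0 + c.0) | (0 + 0)) → -b-> v1
  v1 = (0 + c.0) | (0 + 0) → -c-> v2
  v2 = 0 | (0 + 0) → deadlocked
Coarsest stable partition (strong bisimilarity classes):
  B0 = {u0, v0}
  B1 = {u1, v1}
  B2 = {u2, v2}
u0 ∈ B0, v0 ∈ B0 → same block
Bisimilar ⇒ trace-equivalent.

trace-equivalent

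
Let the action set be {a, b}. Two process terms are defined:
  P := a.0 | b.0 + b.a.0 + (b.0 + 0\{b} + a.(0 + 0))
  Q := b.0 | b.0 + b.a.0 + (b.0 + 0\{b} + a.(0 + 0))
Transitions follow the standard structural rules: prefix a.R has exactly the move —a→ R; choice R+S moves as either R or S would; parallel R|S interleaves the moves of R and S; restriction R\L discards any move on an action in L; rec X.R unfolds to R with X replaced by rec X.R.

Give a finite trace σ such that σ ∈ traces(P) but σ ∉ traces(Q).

P's transition system — 7 states:
  m0 = a.0 | b.0 + b.a.0 + (b.0 + 0\{b} + a.(0 + 0)) → ··a··> m1, ··a··> m2, ··b··> m3, ··b··> m4, ··b··> m5
  m1 = 0 + 0 → ∅
  m2 = 0 | b.0 → ··b··> m6
  m3 = 0 → ∅
  m4 = a.0 → ··a··> m3
  m5 = a.0 | 0 → ··a··> m6
  m6 = 0 | 0 → ∅
Q's transition system — 7 states:
  n0 = b.0 | b.0 + b.a.0 + (b.0 + 0\{b} + a.(0 + 0)) → ··a··> n1, ··b··> n2, ··b··> n3, ··b··> n4, ··b··> n5
  n1 = 0 + 0 → ∅
  n2 = 0 → ∅
  n3 = 0 | b.0 → ··b··> n6
  n4 = a.0 → ··a··> n2
  n5 = b.0 | 0 → ··b··> n6
  n6 = 0 | 0 → ∅
Run σ = ⟨ab⟩ on P: start {m0}
  after a @ step 1: {m1, m2}
  after b @ step 2: {m6}
  ✓ P
Run σ = ⟨ab⟩ on Q: start {n0}
  after a @ step 1: {n1}
  after b @ step 2: no successor for Q

ab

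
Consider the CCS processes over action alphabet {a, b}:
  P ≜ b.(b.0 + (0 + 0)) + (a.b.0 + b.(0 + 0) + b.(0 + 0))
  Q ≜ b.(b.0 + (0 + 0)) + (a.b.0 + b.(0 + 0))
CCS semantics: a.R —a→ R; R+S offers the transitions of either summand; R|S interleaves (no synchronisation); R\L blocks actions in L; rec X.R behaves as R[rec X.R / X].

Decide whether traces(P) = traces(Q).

Reachable graph of P (5 states):
  u0 = b.(b.0 + (0 + 0)) + (a.b.0 + b.(0 + 0) + b.(0 + 0)) → -a-> u1, -b-> u2, -b-> u3
  u1 = b.0 → -b-> u4
  u2 = 0 + 0 → stopped
  u3 = b.0 + (0 + 0) → -b-> u4
  u4 = 0 → stopped
Reachable graph of Q (5 states):
  v0 = b.(b.0 + (0 + 0)) + (a.b.0 + b.(0 + 0)) → -a-> v1, -b-> v2, -b-> v3
  v1 = b.0 → -b-> v4
  v2 = 0 + 0 → stopped
  v3 = b.0 + (0 + 0) → -b-> v4
  v4 = 0 → stopped
Bisimilarity quotient blocks:
  B0 = {u0, v0}
  B1 = {u1, u3, v1, v3}
  B2 = {u2, u4, v2, v4}
u0 ∈ B0, v0 ∈ B0 → same block
Bisimilar ⇒ trace-equivalent.

YES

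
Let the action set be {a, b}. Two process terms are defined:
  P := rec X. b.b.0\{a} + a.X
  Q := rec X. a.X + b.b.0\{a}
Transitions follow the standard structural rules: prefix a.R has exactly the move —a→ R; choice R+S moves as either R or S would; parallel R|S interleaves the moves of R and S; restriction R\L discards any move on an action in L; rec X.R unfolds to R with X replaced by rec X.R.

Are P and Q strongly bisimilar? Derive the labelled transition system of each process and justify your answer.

LTS(P): 3 reachable states
  s0 = rec X. b.b.0\{a} + a.X :: -a-> s0, -b-> s1
  s1 = b.0\{a} :: -b-> s2
  s2 = 0\{a} :: stopped
LTS(Q): 3 reachable states
  t0 = rec X. a.X + b.b.0\{a} :: -a-> t0, -b-> t1
  t1 = b.0\{a} :: -b-> t2
  t2 = 0\{a} :: stopped
Coarsest stable partition (strong bisimilarity classes):
  B0 = {s0, t0}
  B1 = {s1, t1}
  B2 = {s2, t2}
s0 ∈ B0, t0 ∈ B0 → same block

P ~ Q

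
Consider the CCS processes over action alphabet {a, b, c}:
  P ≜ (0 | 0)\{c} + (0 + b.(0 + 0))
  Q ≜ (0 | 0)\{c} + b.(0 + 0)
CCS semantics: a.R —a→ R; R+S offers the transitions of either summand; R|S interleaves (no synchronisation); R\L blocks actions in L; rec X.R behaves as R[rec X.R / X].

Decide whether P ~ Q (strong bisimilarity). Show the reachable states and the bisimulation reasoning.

bisimilar

LTS(P): 2 reachable states
  u0 = (0 | 0)\{c} + (0 + b.(0 + 0)) | =b=> u1
  u1 = 0 + 0 | ∅
LTS(Q): 2 reachable states
  v0 = (0 | 0)\{c} + b.(0 + 0) | =b=> v1
  v1 = 0 + 0 | ∅
Coarsest stable partition (strong bisimilarity classes):
  B0 = {u0, v0}
  B1 = {u1, v1}
u0 ∈ B0, v0 ∈ B0 → same block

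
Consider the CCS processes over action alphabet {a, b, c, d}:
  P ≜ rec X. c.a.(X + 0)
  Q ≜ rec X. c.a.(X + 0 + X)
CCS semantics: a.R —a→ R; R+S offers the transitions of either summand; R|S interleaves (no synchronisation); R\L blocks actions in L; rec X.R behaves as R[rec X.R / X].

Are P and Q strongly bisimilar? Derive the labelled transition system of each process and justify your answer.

LTS(P): 3 reachable states
  s0 = rec X. c.a.(X + 0) ⊢ —c→ s1
  s1 = a.((rec X. c.a.(X + 0)) + 0) ⊢ —a→ s2
  s2 = (rec X. c.a.(X + 0)) + 0 ⊢ —c→ s1
LTS(Q): 3 reachable states
  t0 = rec X. c.a.(X + 0 + X) ⊢ —c→ t1
  t1 = a.((rec X. c.a.(X + 0 + X)) + 0 + (rec X. c.a.(X + 0 + X))) ⊢ —a→ t2
  t2 = (rec X. c.a.(X + 0 + X)) + 0 + (rec X. c.a.(X + 0 + X)) ⊢ —c→ t1
Partition-refinement fixed point:
  B0 = {s0, s2, t0, t2}
  B1 = {s1, t1}
s0 ∈ B0, t0 ∈ B0 → same block

bisimilar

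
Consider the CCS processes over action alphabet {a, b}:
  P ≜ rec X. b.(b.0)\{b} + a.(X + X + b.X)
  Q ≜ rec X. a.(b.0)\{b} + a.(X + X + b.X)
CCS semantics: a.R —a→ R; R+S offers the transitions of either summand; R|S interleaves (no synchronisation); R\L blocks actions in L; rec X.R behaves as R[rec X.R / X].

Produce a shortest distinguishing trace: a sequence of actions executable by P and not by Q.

b

P's transition system — 3 states:
  p0 = rec X. b.(b.0)\{b} + a.(X + X + b.X) has moves =a=> p1, =b=> p2
  p1 = (rec X. b.(b.0)\{b} + a.(X + X + b.X)) + (rec X. b.(b.0)\{b} + a.(X + X + b.X)) + b.(rec X. b.(b.0)\{b} + a.(X + X + b.X)) has moves =a=> p1, =b=> p0, =b=> p2
  p2 = (b.0)\{b} has moves ∅
Q's transition system — 3 states:
  q0 = rec X. a.(b.0)\{b} + a.(X + X + b.X) has moves =a=> q1, =a=> q2
  q1 = (b.0)\{b} has moves ∅
  q2 = (rec X. a.(b.0)\{b} + a.(X + X + b.X)) + (rec X. a.(b.0)\{b} + a.(X + X + b.X)) + b.(rec X. a.(b.0)\{b} + a.(X + X + b.X)) has moves =a=> q1, =a=> q2, =b=> q0
Executing b from P (initial set {p0}):
  after b @ step 1: {p2}
  — P admits the full trace.
Executing b from Q (initial set {q0}):
  after b @ step 1: ∅ (Q stuck)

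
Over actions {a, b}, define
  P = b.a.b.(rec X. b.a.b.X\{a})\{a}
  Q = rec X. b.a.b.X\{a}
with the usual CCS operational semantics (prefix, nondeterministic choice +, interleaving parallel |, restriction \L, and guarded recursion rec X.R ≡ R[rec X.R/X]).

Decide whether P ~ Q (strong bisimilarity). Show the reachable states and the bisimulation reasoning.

YES

LTS(P): 5 reachable states
  m0 = b.a.b.(rec X. b.a.b.X\{a})\{a} → --b--▸ m1
  m1 = a.b.(rec X. b.a.b.X\{a})\{a} → --a--▸ m2
  m2 = b.(rec X. b.a.b.X\{a})\{a} → --b--▸ m3
  m3 = (rec X. b.a.b.X\{a})\{a} → --b--▸ m4
  m4 = (a.b.(rec X. b.a.b.X\{a})\{a})\{a} → ·
LTS(Q): 5 reachable states
  n0 = rec X. b.a.b.X\{a} → --b--▸ n1
  n1 = a.b.(rec X. b.a.b.X\{a})\{a} → --a--▸ n2
  n2 = b.(rec X. b.a.b.X\{a})\{a} → --b--▸ n3
  n3 = (rec X. b.a.b.X\{a})\{a} → --b--▸ n4
  n4 = (a.b.(rec X. b.a.b.X\{a})\{a})\{a} → ·
Partition-refinement fixed point:
  B0 = {m0, n0}
  B1 = {m1, n1}
  B2 = {m2, n2}
  B3 = {m3, n3}
  B4 = {m4, n4}
m0 ∈ B0, n0 ∈ B0 → same block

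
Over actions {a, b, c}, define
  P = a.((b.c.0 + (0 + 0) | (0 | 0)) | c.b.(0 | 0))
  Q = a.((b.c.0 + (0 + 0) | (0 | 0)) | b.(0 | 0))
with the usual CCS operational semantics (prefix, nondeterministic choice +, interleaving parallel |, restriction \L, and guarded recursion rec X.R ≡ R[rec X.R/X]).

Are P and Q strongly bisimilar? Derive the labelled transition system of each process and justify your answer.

NO

LTS(P): 10 reachable states
  s0 = a.((b.c.0 + (0 + 0) | (0 | 0)) | c.b.(0 | 0)) has moves —a→ s1
  s1 = (b.c.0 + (0 + 0) | (0 | 0)) | c.b.(0 | 0) has moves —b→ s2, —c→ s3
  s2 = c.0 | c.b.(0 | 0) has moves —c→ s4, —c→ s5
  s3 = (b.c.0 + (0 + 0) | (0 | 0)) | b.(0 | 0) has moves —b→ s5, —b→ s6
  s4 = 0 | c.b.(0 | 0) has moves —c→ s7
  s5 = c.0 | b.(0 | 0) has moves —b→ s8, —c→ s7
  s6 = (b.c.0 + (0 + 0) | (0 | 0)) | (0 | 0) has moves —b→ s8
  s7 = 0 | b.(0 | 0) has moves —b→ s9
  s8 = c.0 | (0 | 0) has moves —c→ s9
  s9 = 0 | (0 | 0) has moves (no moves)
LTS(Q): 7 reachable states
  t0 = a.((b.c.0 + (0 + 0) | (0 | 0)) | b.(0 | 0)) has moves —a→ t1
  t1 = (b.c.0 + (0 + 0) | (0 | 0)) | b.(0 | 0) has moves —b→ t2, —b→ t3
  t2 = (b.c.0 + (0 + 0) | (0 | 0)) | (0 | 0) has moves —b→ t4
  t3 = c.0 | b.(0 | 0) has moves —b→ t4, —c→ t5
  t4 = c.0 | (0 | 0) has moves —c→ t6
  t5 = 0 | b.(0 | 0) has moves —b→ t6
  t6 = 0 | (0 | 0) has moves (no moves)
Partition-refinement fixed point:
  B0 = {s0}
  B1 = {s1}
  B2 = {s3, t1}
  B3 = {s5, t3}
  B4 = {s7, t5}
  B5 = {s9, t6}
  B6 = {s8, t4}
  B7 = {s6, t2}
  B8 = {s2}
  B9 = {s4}
  B10 = {t0}
s0 ∈ B0, t0 ∈ B10 → different blocks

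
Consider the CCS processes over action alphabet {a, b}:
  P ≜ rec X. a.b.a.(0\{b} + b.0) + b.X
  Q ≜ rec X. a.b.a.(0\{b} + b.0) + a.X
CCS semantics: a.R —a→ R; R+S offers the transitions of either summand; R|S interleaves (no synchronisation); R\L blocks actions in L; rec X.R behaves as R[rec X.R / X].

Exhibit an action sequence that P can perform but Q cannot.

b

P's transition system — 5 states:
  m0 = rec X. a.b.a.(0\{b} + b.0) + b.X :: --a--▸ m1, --b--▸ m0
  m1 = b.a.(0\{b} + b.0) :: --b--▸ m2
  m2 = a.(0\{b} + b.0) :: --a--▸ m3
  m3 = 0\{b} + b.0 :: --b--▸ m4
  m4 = 0 :: ∅
Q's transition system — 5 states:
  n0 = rec X. a.b.a.(0\{b} + b.0) + a.X :: --a--▸ n0, --a--▸ n1
  n1 = b.a.(0\{b} + b.0) :: --b--▸ n2
  n2 = a.(0\{b} + b.0) :: --a--▸ n3
  n3 = 0\{b} + b.0 :: --b--▸ n4
  n4 = 0 :: ∅
Run σ = ⟨b⟩ on P: start {m0}
  step 1 (b): {m0}
  — P admits the full trace.
Run σ = ⟨b⟩ on Q: start {n0}
  step 1 (b): ∅ (Q stuck)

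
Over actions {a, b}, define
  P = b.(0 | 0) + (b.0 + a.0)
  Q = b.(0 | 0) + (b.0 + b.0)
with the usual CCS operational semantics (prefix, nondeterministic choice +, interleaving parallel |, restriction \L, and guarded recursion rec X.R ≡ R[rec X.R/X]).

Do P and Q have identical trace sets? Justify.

P's transition system — 3 states:
  m0 = b.(0 | 0) + (b.0 + a.0) has moves ··a··> m1, ··b··> m1, ··b··> m2
  m1 = 0 has moves stopped
  m2 = 0 | 0 has moves stopped
Q's transition system — 3 states:
  n0 = b.(0 | 0) + (b.0 + b.0) has moves ··b··> n1, ··b··> n2
  n1 = 0 has moves stopped
  n2 = 0 | 0 has moves stopped
Executing a from P (initial set {m0}):
  step 1 (a): {m1}
  P completes σ.
Executing a from Q (initial set {n0}):
  step 1 (a): ∅ (Q stuck)

traces(P) ≠ traces(Q) — witness ⟨a⟩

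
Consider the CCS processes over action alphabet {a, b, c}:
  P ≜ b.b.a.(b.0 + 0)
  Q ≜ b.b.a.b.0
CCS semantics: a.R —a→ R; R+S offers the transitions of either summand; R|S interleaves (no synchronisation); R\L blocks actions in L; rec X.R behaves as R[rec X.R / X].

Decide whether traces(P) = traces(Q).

P's transition system — 5 states:
  p0 = b.b.a.(b.0 + 0) → -b-> p1
  p1 = b.a.(b.0 + 0) → -b-> p2
  p2 = a.(b.0 + 0) → -a-> p3
  p3 = b.0 + 0 → -b-> p4
  p4 = 0 → (no moves)
Q's transition system — 5 states:
  q0 = b.b.a.b.0 → -b-> q1
  q1 = b.a.b.0 → -b-> q2
  q2 = a.b.0 → -a-> q3
  q3 = b.0 → -b-> q4
  q4 = 0 → (no moves)
Bisimilarity quotient blocks:
  B0 = {p0, q0}
  B1 = {p1, q1}
  B2 = {p2, q2}
  B3 = {p3, q3}
  B4 = {p4, q4}
p0 ∈ B0, q0 ∈ B0 → same block
Bisimilar ⇒ trace-equivalent.

traces(P) = traces(Q)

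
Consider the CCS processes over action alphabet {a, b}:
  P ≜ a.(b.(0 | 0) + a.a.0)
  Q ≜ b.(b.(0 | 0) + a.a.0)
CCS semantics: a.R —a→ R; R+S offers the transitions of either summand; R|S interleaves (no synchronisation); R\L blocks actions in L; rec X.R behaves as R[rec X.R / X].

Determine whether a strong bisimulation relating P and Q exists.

Reachable graph of P (5 states):
  p0 = a.(b.(0 | 0) + a.a.0) | —a→ p1
  p1 = b.(0 | 0) + a.a.0 | —a→ p2, —b→ p3
  p2 = a.0 | —a→ p4
  p3 = 0 | 0 | deadlocked
  p4 = 0 | deadlocked
Reachable graph of Q (5 states):
  q0 = b.(b.(0 | 0) + a.a.0) | —b→ q1
  q1 = b.(0 | 0) + a.a.0 | —a→ q2, —b→ q3
  q2 = a.0 | —a→ q4
  q3 = 0 | 0 | deadlocked
  q4 = 0 | deadlocked
Partition-refinement fixed point:
  B0 = {p0}
  B1 = {p1, q1}
  B2 = {p3, p4, q3, q4}
  B3 = {p2, q2}
  B4 = {q0}
p0 ∈ B0, q0 ∈ B4 → different blocks

P ≁ Q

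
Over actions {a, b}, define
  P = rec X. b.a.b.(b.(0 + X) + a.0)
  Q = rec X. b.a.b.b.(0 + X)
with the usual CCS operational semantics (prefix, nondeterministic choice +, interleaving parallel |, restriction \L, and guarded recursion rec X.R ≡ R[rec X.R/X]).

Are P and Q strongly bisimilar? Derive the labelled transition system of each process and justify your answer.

NO

Reachable graph of P (6 states):
  s0 = rec X. b.a.b.(b.(0 + X) + a.0) has moves —b→ s1
  s1 = a.b.(b.(0 + (rec X. b.a.b.(b.(0 + X) + a.0))) + a.0) has moves —a→ s2
  s2 = b.(b.(0 + (rec X. b.a.b.(b.(0 + X) + a.0))) + a.0) has moves —b→ s3
  s3 = b.(0 + (rec X. b.a.b.(b.(0 + X) + a.0))) + a.0 has moves —a→ s4, —b→ s5
  s4 = 0 has moves ·
  s5 = 0 + (rec X. b.a.b.(b.(0 + X) + a.0)) has moves —b→ s1
Reachable graph of Q (5 states):
  t0 = rec X. b.a.b.b.(0 + X) has moves —b→ t1
  t1 = a.b.b.(0 + (rec X. b.a.b.b.(0 + X))) has moves —a→ t2
  t2 = b.b.(0 + (rec X. b.a.b.b.(0 + X))) has moves —b→ t3
  t3 = b.(0 + (rec X. b.a.b.b.(0 + X))) has moves —b→ t4
  t4 = 0 + (rec X. b.a.b.b.(0 + X)) has moves —b→ t1
Partition-refinement fixed point:
  B0 = {s0, s5}
  B1 = {s1}
  B2 = {s2}
  B3 = {s3}
  B4 = {s4}
  B5 = {t0, t4}
  B6 = {t1}
  B7 = {t2}
  B8 = {t3}
s0 ∈ B0, t0 ∈ B5 → different blocks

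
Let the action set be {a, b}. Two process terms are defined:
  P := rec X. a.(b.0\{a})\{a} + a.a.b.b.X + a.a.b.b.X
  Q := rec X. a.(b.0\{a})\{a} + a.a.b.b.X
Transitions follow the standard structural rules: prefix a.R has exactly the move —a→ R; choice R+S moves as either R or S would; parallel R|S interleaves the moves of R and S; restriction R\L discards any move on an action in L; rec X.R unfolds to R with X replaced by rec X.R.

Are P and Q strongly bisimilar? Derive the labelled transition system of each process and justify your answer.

Reachable graph of P (6 states):
  u0 = rec X. a.(b.0\{a})\{a} + a.a.b.b.X + a.a.b.b.X | ··a··> u1, ··a··> u2
  u1 = (b.0\{a})\{a} | ··b··> u3
  u2 = a.b.b.(rec X. a.(b.0\{a})\{a} + a.a.b.b.X + a.a.b.b.X) | ··a··> u4
  u3 = 0\{a}\{a} | ∅
  u4 = b.b.(rec X. a.(b.0\{a})\{a} + a.a.b.b.X + a.a.b.b.X) | ··b··> u5
  u5 = b.(rec X. a.(b.0\{a})\{a} + a.a.b.b.X + a.a.b.b.X) | ··b··> u0
Reachable graph of Q (6 states):
  v0 = rec X. a.(b.0\{a})\{a} + a.a.b.b.X | ··a··> v1, ··a··> v2
  v1 = (b.0\{a})\{a} | ··b··> v3
  v2 = a.b.b.(rec X. a.(b.0\{a})\{a} + a.a.b.b.X) | ··a··> v4
  v3 = 0\{a}\{a} | ∅
  v4 = b.b.(rec X. a.(b.0\{a})\{a} + a.a.b.b.X) | ··b··> v5
  v5 = b.(rec X. a.(b.0\{a})\{a} + a.a.b.b.X) | ··b··> v0
Coarsest stable partition (strong bisimilarity classes):
  B0 = {u0, v0}
  B1 = {u1, v1}
  B2 = {u3, v3}
  B3 = {u2, v2}
  B4 = {u4, v4}
  B5 = {u5, v5}
u0 ∈ B0, v0 ∈ B0 → same block

YES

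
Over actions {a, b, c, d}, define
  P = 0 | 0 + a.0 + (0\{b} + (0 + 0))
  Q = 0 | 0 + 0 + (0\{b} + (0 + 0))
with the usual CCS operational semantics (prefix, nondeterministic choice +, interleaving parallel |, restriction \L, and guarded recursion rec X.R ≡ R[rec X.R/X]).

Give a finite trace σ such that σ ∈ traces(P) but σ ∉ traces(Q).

Reachable graph of P (2 states):
  m0 = 0 | 0 + a.0 + (0\{b} + (0 + 0)) → -a-> m1
  m1 = 0 → ∅
Reachable graph of Q (1 states):
  n0 = 0 | 0 + 0 + (0\{b} + (0 + 0)) → ∅
Run σ = ⟨a⟩ on P: start {m0}
  [1] a ⇒ {m1}
  ✓ P
Run σ = ⟨a⟩ on Q: start {n0}
  [1] a ⇒ ∅ (Q stuck)

a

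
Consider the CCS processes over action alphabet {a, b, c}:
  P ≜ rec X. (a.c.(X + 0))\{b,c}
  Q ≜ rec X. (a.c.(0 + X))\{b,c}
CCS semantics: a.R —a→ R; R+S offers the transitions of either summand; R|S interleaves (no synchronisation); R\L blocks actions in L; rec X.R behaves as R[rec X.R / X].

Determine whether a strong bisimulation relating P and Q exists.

LTS(P): 2 reachable states
  s0 = rec X. (a.c.(X + 0))\{b,c} → --a--▸ s1
  s1 = (c.((rec X. (a.c.(X + 0))\{b,c}) + 0))\{b,c} → ·
LTS(Q): 2 reachable states
  t0 = rec X. (a.c.(0 + X))\{b,c} → --a--▸ t1
  t1 = (c.(0 + (rec X. (a.c.(0 + X))\{b,c})))\{b,c} → ·
Coarsest stable partition (strong bisimilarity classes):
  B0 = {s0, t0}
  B1 = {s1, t1}
s0 ∈ B0, t0 ∈ B0 → same block

P ~ Q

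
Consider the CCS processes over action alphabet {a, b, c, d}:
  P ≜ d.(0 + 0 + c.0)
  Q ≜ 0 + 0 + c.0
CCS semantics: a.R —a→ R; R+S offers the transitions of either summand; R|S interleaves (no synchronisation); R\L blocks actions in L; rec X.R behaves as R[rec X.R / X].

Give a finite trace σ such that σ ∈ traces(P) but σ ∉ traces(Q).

LTS(P): 3 reachable states
  m0 = d.(0 + 0 + c.0) has moves -d-> m1
  m1 = 0 + 0 + c.0 has moves -c-> m2
  m2 = 0 has moves stopped
LTS(Q): 2 reachable states
  n0 = 0 + 0 + c.0 has moves -c-> n1
  n1 = 0 has moves stopped
Run σ = ⟨d⟩ on P: start {m0}
  step 1 (d): {m1}
  ✓ P
Run σ = ⟨d⟩ on Q: start {n0}
  step 1 (d): ∅  — Q cannot continue

d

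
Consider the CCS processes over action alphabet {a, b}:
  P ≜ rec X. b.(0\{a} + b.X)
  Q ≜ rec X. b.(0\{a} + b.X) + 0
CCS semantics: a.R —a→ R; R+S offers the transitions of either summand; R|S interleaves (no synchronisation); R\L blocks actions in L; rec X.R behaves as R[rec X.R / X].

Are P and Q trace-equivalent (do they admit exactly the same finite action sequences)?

traces(P) = traces(Q)

Reachable graph of P (2 states):
  m0 = rec X. b.(0\{a} + b.X) | -b-> m1
  m1 = 0\{a} + b.(rec X. b.(0\{a} + b.X)) | -b-> m0
Reachable graph of Q (2 states):
  n0 = rec X. b.(0\{a} + b.X) + 0 | -b-> n1
  n1 = 0\{a} + b.(rec X. b.(0\{a} + b.X) + 0) | -b-> n0
Coarsest stable partition (strong bisimilarity classes):
  B0 = {m0, m1, n0, n1}
m0 ∈ B0, n0 ∈ B0 → same block
Bisimilar ⇒ trace-equivalent.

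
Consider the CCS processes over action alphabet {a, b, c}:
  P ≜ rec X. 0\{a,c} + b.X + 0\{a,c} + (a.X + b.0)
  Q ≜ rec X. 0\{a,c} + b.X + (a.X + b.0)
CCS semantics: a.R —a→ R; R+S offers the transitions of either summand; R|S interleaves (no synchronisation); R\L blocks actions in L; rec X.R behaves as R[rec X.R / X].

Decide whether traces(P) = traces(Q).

traces(P) = traces(Q)

Reachable graph of P (2 states):
  s0 = rec X. 0\{a,c} + b.X + 0\{a,c} + (a.X + b.0) ⊢ --a--▸ s0, --b--▸ s0, --b--▸ s1
  s1 = 0 ⊢ ·
Reachable graph of Q (2 states):
  t0 = rec X. 0\{a,c} + b.X + (a.X + b.0) ⊢ --a--▸ t0, --b--▸ t0, --b--▸ t1
  t1 = 0 ⊢ ·
Bisimilarity quotient blocks:
  B0 = {s0, t0}
  B1 = {s1, t1}
s0 ∈ B0, t0 ∈ B0 → same block
Bisimilar ⇒ trace-equivalent.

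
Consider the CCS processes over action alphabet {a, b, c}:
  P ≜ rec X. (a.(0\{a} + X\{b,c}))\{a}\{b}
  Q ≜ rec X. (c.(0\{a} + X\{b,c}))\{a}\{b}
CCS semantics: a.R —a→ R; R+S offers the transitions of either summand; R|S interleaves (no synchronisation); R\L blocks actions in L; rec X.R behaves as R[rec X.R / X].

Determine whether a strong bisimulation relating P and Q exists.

P's transition system — 1 states:
  u0 = rec X. (a.(0\{a} + X\{b,c}))\{a}\{b} → deadlocked
Q's transition system — 2 states:
  v0 = rec X. (c.(0\{a} + X\{b,c}))\{a}\{b} → —c→ v1
  v1 = (0\{a} + (rec X. (c.(0\{a} + X\{b,c}))\{a}\{b})\{b,c})\{a}\{b} → deadlocked
Coarsest stable partition (strong bisimilarity classes):
  B0 = {u0, v1}
  B1 = {v0}
u0 ∈ B0, v0 ∈ B1 → different blocks

P ≁ Q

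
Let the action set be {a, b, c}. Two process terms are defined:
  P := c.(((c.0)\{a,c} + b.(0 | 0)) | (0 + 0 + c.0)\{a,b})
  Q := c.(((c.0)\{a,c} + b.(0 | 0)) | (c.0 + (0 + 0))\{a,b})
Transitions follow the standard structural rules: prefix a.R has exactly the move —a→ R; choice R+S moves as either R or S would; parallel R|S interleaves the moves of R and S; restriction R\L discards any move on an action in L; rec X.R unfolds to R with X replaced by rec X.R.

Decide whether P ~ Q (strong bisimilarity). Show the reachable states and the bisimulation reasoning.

Reachable graph of P (5 states):
  m0 = c.(((c.0)\{a,c} + b.(0 | 0)) | (0 + 0 + c.0)\{a,b}) ⊢ -c-> m1
  m1 = ((c.0)\{a,c} + b.(0 | 0)) | (0 + 0 + c.0)\{a,b} ⊢ -b-> m2, -c-> m3
  m2 = 0 | 0 | (0 + 0 + c.0)\{a,b} ⊢ -c-> m4
  m3 = ((c.0)\{a,c} + b.(0 | 0)) | 0\{a,b} ⊢ -b-> m4
  m4 = 0 | 0 | 0\{a,b} ⊢ deadlocked
Reachable graph of Q (5 states):
  n0 = c.(((c.0)\{a,c} + b.(0 | 0)) | (c.0 + (0 + 0))\{a,b}) ⊢ -c-> n1
  n1 = ((c.0)\{a,c} + b.(0 | 0)) | (c.0 + (0 + 0))\{a,b} ⊢ -b-> n2, -c-> n3
  n2 = 0 | 0 | (c.0 + (0 + 0))\{a,b} ⊢ -c-> n4
  n3 = ((c.0)\{a,c} + b.(0 | 0)) | 0\{a,b} ⊢ -b-> n4
  n4 = 0 | 0 | 0\{a,b} ⊢ deadlocked
Partition-refinement fixed point:
  B0 = {m0, n0}
  B1 = {m1, n1}
  B2 = {m3, n3}
  B3 = {m4, n4}
  B4 = {m2, n2}
m0 ∈ B0, n0 ∈ B0 → same block

bisimilar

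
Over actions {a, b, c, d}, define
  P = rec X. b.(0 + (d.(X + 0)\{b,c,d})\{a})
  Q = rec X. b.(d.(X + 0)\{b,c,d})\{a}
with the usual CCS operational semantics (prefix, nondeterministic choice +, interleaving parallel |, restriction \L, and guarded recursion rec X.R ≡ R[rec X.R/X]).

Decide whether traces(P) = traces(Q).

trace-equivalent

Reachable graph of P (3 states):
  p0 = rec X. b.(0 + (d.(X + 0)\{b,c,d})\{a}) | ··b··> p1
  p1 = 0 + (d.((rec X. b.(0 + (d.(X + 0)\{b,c,d})\{a})) + 0)\{b,c,d})\{a} | ··d··> p2
  p2 = ((rec X. b.(0 + (d.(X + 0)\{b,c,d})\{a})) + 0)\{b,c,d}\{a} | (no moves)
Reachable graph of Q (3 states):
  q0 = rec X. b.(d.(X + 0)\{b,c,d})\{a} | ··b··> q1
  q1 = (d.((rec X. b.(d.(X + 0)\{b,c,d})\{a}) + 0)\{b,c,d})\{a} | ··d··> q2
  q2 = ((rec X. b.(d.(X + 0)\{b,c,d})\{a}) + 0)\{b,c,d}\{a} | (no moves)
Coarsest stable partition (strong bisimilarity classes):
  B0 = {p0, q0}
  B1 = {p1, q1}
  B2 = {p2, q2}
p0 ∈ B0, q0 ∈ B0 → same block
Bisimilar ⇒ trace-equivalent.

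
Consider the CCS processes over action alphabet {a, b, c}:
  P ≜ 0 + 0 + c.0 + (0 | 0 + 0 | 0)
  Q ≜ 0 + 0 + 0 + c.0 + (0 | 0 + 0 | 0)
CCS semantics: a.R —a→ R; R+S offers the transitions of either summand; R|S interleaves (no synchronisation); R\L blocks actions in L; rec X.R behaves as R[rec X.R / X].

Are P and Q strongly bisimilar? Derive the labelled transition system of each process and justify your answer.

bisimilar

P's transition system — 2 states:
  s0 = 0 + 0 + c.0 + (0 | 0 + 0 | 0) :: --c--▸ s1
  s1 = 0 :: ∅
Q's transition system — 2 states:
  t0 = 0 + 0 + 0 + c.0 + (0 | 0 + 0 | 0) :: --c--▸ t1
  t1 = 0 :: ∅
Bisimilarity quotient blocks:
  B0 = {s0, t0}
  B1 = {s1, t1}
s0 ∈ B0, t0 ∈ B0 → same block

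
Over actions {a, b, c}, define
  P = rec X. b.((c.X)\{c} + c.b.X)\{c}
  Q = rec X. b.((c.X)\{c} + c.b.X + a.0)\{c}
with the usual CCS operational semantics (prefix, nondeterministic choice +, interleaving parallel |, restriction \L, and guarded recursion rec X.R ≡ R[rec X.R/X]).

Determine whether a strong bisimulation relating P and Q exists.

NO

Reachable graph of P (2 states):
  u0 = rec X. b.((c.X)\{c} + c.b.X)\{c} :: -b-> u1
  u1 = ((c.(rec X. b.((c.X)\{c} + c.b.X)\{c}))\{c} + c.b.(rec X. b.((c.X)\{c} + c.b.X)\{c}))\{c} :: ·
Reachable graph of Q (3 states):
  v0 = rec X. b.((c.X)\{c} + c.b.X + a.0)\{c} :: -b-> v1
  v1 = ((c.(rec X. b.((c.X)\{c} + c.b.X + a.0)\{c}))\{c} + c.b.(rec X. b.((c.X)\{c} + c.b.X + a.0)\{c}) + a.0)\{c} :: -a-> v2
  v2 = 0\{c} :: ·
Bisimilarity quotient blocks:
  B0 = {u0}
  B1 = {u1, v2}
  B2 = {v0}
  B3 = {v1}
u0 ∈ B0, v0 ∈ B2 → different blocks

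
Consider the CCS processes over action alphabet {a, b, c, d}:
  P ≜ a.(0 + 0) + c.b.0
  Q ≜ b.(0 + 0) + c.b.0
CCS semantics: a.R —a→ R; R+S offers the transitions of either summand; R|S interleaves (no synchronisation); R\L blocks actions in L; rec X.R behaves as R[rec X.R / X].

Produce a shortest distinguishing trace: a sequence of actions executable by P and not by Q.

P's transition system — 4 states:
  s0 = a.(0 + 0) + c.b.0 ⊢ ··a··> s1, ··c··> s2
  s1 = 0 + 0 ⊢ ∅
  s2 = b.0 ⊢ ··b··> s3
  s3 = 0 ⊢ ∅
Q's transition system — 4 states:
  t0 = b.(0 + 0) + c.b.0 ⊢ ··b··> t1, ··c··> t2
  t1 = 0 + 0 ⊢ ∅
  t2 = b.0 ⊢ ··b··> t3
  t3 = 0 ⊢ ∅
Trace ⟨a⟩ through P, begin at {s0}:
  step 1 (a): {s1}
  P completes σ.
Trace ⟨a⟩ through Q, begin at {t0}:
  step 1 (a): ∅  — Q cannot continue

a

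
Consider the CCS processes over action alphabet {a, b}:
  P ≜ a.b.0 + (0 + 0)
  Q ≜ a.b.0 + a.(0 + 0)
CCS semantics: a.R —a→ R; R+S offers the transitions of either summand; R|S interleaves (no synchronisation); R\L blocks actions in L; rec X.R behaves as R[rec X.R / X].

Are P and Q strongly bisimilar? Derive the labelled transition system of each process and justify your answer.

NO

Reachable graph of P (3 states):
  s0 = a.b.0 + (0 + 0) :: -a-> s1
  s1 = b.0 :: -b-> s2
  s2 = 0 :: stopped
Reachable graph of Q (4 states):
  t0 = a.b.0 + a.(0 + 0) :: -a-> t1, -a-> t2
  t1 = 0 + 0 :: stopped
  t2 = b.0 :: -b-> t3
  t3 = 0 :: stopped
Coarsest stable partition (strong bisimilarity classes):
  B0 = {s0}
  B1 = {s1, t2}
  B2 = {s2, t1, t3}
  B3 = {t0}
s0 ∈ B0, t0 ∈ B3 → different blocks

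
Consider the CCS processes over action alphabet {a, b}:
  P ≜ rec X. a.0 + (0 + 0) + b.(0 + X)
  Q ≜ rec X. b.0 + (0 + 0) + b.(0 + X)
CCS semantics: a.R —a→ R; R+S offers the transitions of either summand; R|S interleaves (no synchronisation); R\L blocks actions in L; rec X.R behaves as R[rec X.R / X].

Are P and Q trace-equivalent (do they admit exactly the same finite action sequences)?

P's transition system — 3 states:
  p0 = rec X. a.0 + (0 + 0) + b.(0 + X) has moves =a=> p1, =b=> p2
  p1 = 0 has moves deadlocked
  p2 = 0 + (rec X. a.0 + (0 + 0) + b.(0 + X)) has moves =a=> p1, =b=> p2
Q's transition system — 3 states:
  q0 = rec X. b.0 + (0 + 0) + b.(0 + X) has moves =b=> q1, =b=> q2
  q1 = 0 has moves deadlocked
  q2 = 0 + (rec X. b.0 + (0 + 0) + b.(0 + X)) has moves =b=> q1, =b=> q2
Executing a from P (initial set {p0}):
  [1] a ⇒ {p1}
  — P admits the full trace.
Executing a from Q (initial set {q0}):
  [1] a ⇒ ∅  — Q cannot continue

trace-distinct — witness ⟨a⟩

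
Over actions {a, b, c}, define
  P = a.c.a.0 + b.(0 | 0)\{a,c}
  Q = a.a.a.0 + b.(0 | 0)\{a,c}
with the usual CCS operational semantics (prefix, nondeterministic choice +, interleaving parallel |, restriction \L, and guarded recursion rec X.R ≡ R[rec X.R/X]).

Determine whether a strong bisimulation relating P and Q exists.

NO

LTS(P): 5 reachable states
  u0 = a.c.a.0 + b.(0 | 0)\{a,c} | -a-> u1, -b-> u2
  u1 = c.a.0 | -c-> u3
  u2 = (0 | 0)\{a,c} | ·
  u3 = a.0 | -a-> u4
  u4 = 0 | ·
LTS(Q): 5 reachable states
  v0 = a.a.a.0 + b.(0 | 0)\{a,c} | -a-> v1, -b-> v2
  v1 = a.a.0 | -a-> v3
  v2 = (0 | 0)\{a,c} | ·
  v3 = a.0 | -a-> v4
  v4 = 0 | ·
Bisimilarity quotient blocks:
  B0 = {u0}
  B1 = {u2, u4, v2, v4}
  B2 = {u1}
  B3 = {u3, v3}
  B4 = {v0}
  B5 = {v1}
u0 ∈ B0, v0 ∈ B4 → different blocks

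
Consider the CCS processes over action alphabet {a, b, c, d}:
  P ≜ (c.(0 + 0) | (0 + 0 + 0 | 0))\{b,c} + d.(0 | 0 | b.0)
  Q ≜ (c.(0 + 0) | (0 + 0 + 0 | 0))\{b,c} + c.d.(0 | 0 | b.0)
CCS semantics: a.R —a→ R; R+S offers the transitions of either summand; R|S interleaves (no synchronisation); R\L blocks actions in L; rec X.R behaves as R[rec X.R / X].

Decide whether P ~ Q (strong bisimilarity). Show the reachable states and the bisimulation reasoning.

LTS(P): 3 reachable states
  p0 = (c.(0 + 0) | (0 + 0 + 0 | 0))\{b,c} + d.(0 | 0 | b.0) → -d-> p1
  p1 = 0 | 0 | b.0 → -b-> p2
  p2 = 0 | 0 | 0 → stopped
LTS(Q): 4 reachable states
  q0 = (c.(0 + 0) | (0 + 0 + 0 | 0))\{b,c} + c.d.(0 | 0 | b.0) → -c-> q1
  q1 = d.(0 | 0 | b.0) → -d-> q2
  q2 = 0 | 0 | b.0 → -b-> q3
  q3 = 0 | 0 | 0 → stopped
Coarsest stable partition (strong bisimilarity classes):
  B0 = {p0, q1}
  B1 = {p1, q2}
  B2 = {p2, q3}
  B3 = {q0}
p0 ∈ B0, q0 ∈ B3 → different blocks

P ≁ Q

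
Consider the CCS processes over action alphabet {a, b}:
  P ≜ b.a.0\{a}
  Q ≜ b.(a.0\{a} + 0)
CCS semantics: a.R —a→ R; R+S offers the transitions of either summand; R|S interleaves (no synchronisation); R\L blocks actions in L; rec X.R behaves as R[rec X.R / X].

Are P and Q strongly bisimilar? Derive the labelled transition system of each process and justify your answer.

P ~ Q

Reachable graph of P (3 states):
  p0 = b.a.0\{a} has moves =b=> p1
  p1 = a.0\{a} has moves =a=> p2
  p2 = 0\{a} has moves ∅
Reachable graph of Q (3 states):
  q0 = b.(a.0\{a} + 0) has moves =b=> q1
  q1 = a.0\{a} + 0 has moves =a=> q2
  q2 = 0\{a} has moves ∅
Partition-refinement fixed point:
  B0 = {p0, q0}
  B1 = {p1, q1}
  B2 = {p2, q2}
p0 ∈ B0, q0 ∈ B0 → same block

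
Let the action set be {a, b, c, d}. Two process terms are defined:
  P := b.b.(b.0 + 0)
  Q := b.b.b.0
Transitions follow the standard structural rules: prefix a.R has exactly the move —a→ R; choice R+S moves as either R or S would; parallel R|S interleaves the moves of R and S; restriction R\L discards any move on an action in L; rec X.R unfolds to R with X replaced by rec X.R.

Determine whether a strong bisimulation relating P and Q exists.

YES

Reachable graph of P (4 states):
  p0 = b.b.(b.0 + 0) has moves --b--▸ p1
  p1 = b.(b.0 + 0) has moves --b--▸ p2
  p2 = b.0 + 0 has moves --b--▸ p3
  p3 = 0 has moves deadlocked
Reachable graph of Q (4 states):
  q0 = b.b.b.0 has moves --b--▸ q1
  q1 = b.b.0 has moves --b--▸ q2
  q2 = b.0 has moves --b--▸ q3
  q3 = 0 has moves deadlocked
Coarsest stable partition (strong bisimilarity classes):
  B0 = {p0, q0}
  B1 = {p1, q1}
  B2 = {p2, q2}
  B3 = {p3, q3}
p0 ∈ B0, q0 ∈ B0 → same block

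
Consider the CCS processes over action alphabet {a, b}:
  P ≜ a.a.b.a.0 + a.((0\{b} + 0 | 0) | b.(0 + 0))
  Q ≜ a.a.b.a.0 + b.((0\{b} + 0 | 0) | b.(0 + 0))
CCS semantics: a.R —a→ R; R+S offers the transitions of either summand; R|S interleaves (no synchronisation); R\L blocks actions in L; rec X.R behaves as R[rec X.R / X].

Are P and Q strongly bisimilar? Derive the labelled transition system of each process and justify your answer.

P ≁ Q

LTS(P): 7 reachable states
  p0 = a.a.b.a.0 + a.((0\{b} + 0 | 0) | b.(0 + 0)) | ··a··> p1, ··a··> p2
  p1 = (0\{b} + 0 | 0) | b.(0 + 0) | ··b··> p3
  p2 = a.b.a.0 | ··a··> p4
  p3 = (0\{b} + 0 | 0) | (0 + 0) | ·
  p4 = b.a.0 | ··b··> p5
  p5 = a.0 | ··a··> p6
  p6 = 0 | ·
LTS(Q): 7 reachable states
  q0 = a.a.b.a.0 + b.((0\{b} + 0 | 0) | b.(0 + 0)) | ··a··> q1, ··b··> q2
  q1 = a.b.a.0 | ··a··> q3
  q2 = (0\{b} + 0 | 0) | b.(0 + 0) | ··b··> q4
  q3 = b.a.0 | ··b··> q5
  q4 = (0\{b} + 0 | 0) | (0 + 0) | ·
  q5 = a.0 | ··a··> q6
  q6 = 0 | ·
Coarsest stable partition (strong bisimilarity classes):
  B0 = {p0}
  B1 = {p2, q1}
  B2 = {p4, q3}
  B3 = {p5, q5}
  B4 = {p3, p6, q4, q6}
  B5 = {p1, q2}
  B6 = {q0}
p0 ∈ B0, q0 ∈ B6 → different blocks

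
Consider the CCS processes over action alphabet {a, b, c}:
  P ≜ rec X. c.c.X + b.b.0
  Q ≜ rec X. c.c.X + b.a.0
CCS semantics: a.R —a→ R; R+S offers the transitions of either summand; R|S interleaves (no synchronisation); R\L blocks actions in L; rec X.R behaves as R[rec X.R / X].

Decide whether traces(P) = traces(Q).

traces(P) ≠ traces(Q) — witness ⟨bb⟩

P's transition system — 4 states:
  u0 = rec X. c.c.X + b.b.0 → --b--▸ u1, --c--▸ u2
  u1 = b.0 → --b--▸ u3
  u2 = c.(rec X. c.c.X + b.b.0) → --c--▸ u0
  u3 = 0 → stopped
Q's transition system — 4 states:
  v0 = rec X. c.c.X + b.a.0 → --b--▸ v1, --c--▸ v2
  v1 = a.0 → --a--▸ v3
  v2 = c.(rec X. c.c.X + b.a.0) → --c--▸ v0
  v3 = 0 → stopped
Executing bb from P (initial set {u0}):
  [1] b ⇒ {u1}
  [2] b ⇒ {u3}
  — P admits the full trace.
Executing bb from Q (initial set {v0}):
  [1] b ⇒ {v1}
  [2] b ⇒ ∅ (Q stuck)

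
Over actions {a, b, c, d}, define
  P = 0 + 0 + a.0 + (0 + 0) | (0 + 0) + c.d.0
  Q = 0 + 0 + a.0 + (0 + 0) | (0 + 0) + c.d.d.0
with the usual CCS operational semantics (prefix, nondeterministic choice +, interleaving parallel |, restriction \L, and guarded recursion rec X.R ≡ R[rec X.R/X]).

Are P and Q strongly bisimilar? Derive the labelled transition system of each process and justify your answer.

Reachable graph of P (3 states):
  s0 = 0 + 0 + a.0 + (0 + 0) | (0 + 0) + c.d.0 has moves --a--▸ s1, --c--▸ s2
  s1 = 0 has moves (no moves)
  s2 = d.0 has moves --d--▸ s1
Reachable graph of Q (4 states):
  t0 = 0 + 0 + a.0 + (0 + 0) | (0 + 0) + c.d.d.0 has moves --a--▸ t1, --c--▸ t2
  t1 = 0 has moves (no moves)
  t2 = d.d.0 has moves --d--▸ t3
  t3 = d.0 has moves --d--▸ t1
Partition-refinement fixed point:
  B0 = {s0}
  B1 = {s1, t1}
  B2 = {s2, t3}
  B3 = {t0}
  B4 = {t2}
s0 ∈ B0, t0 ∈ B3 → different blocks

not bisimilar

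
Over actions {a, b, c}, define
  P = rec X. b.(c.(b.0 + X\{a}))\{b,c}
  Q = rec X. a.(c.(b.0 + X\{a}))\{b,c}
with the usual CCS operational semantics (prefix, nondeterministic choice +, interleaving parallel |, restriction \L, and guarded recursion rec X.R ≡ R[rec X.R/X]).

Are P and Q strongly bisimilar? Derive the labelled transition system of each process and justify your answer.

P ≁ Q

P's transition system — 2 states:
  m0 = rec X. b.(c.(b.0 + X\{a}))\{b,c} :: ··b··> m1
  m1 = (c.(b.0 + (rec X. b.(c.(b.0 + X\{a}))\{b,c})\{a}))\{b,c} :: deadlocked
Q's transition system — 2 states:
  n0 = rec X. a.(c.(b.0 + X\{a}))\{b,c} :: ··a··> n1
  n1 = (c.(b.0 + (rec X. a.(c.(b.0 + X\{a}))\{b,c})\{a}))\{b,c} :: deadlocked
Coarsest stable partition (strong bisimilarity classes):
  B0 = {m0}
  B1 = {m1, n1}
  B2 = {n0}
m0 ∈ B0, n0 ∈ B2 → different blocks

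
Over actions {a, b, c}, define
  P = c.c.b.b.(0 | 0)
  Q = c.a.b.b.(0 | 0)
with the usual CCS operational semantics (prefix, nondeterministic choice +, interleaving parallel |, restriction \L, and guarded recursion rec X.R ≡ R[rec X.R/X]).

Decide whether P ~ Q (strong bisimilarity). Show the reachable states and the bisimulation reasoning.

LTS(P): 5 reachable states
  s0 = c.c.b.b.(0 | 0) :: ··c··> s1
  s1 = c.b.b.(0 | 0) :: ··c··> s2
  s2 = b.b.(0 | 0) :: ··b··> s3
  s3 = b.(0 | 0) :: ··b··> s4
  s4 = 0 | 0 :: ·
LTS(Q): 5 reachable states
  t0 = c.a.b.b.(0 | 0) :: ··c··> t1
  t1 = a.b.b.(0 | 0) :: ··a··> t2
  t2 = b.b.(0 | 0) :: ··b··> t3
  t3 = b.(0 | 0) :: ··b··> t4
  t4 = 0 | 0 :: ·
Partition-refinement fixed point:
  B0 = {s0}
  B1 = {s1}
  B2 = {s2, t2}
  B3 = {s3, t3}
  B4 = {s4, t4}
  B5 = {t0}
  B6 = {t1}
s0 ∈ B0, t0 ∈ B5 → different blocks

not bisimilar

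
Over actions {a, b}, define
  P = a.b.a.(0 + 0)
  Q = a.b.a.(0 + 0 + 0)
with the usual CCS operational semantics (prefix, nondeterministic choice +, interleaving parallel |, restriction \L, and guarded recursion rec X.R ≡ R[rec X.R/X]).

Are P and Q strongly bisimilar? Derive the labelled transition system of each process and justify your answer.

YES

P's transition system — 4 states:
  u0 = a.b.a.(0 + 0) has moves —a→ u1
  u1 = b.a.(0 + 0) has moves —b→ u2
  u2 = a.(0 + 0) has moves —a→ u3
  u3 = 0 + 0 has moves stopped
Q's transition system — 4 states:
  v0 = a.b.a.(0 + 0 + 0) has moves —a→ v1
  v1 = b.a.(0 + 0 + 0) has moves —b→ v2
  v2 = a.(0 + 0 + 0) has moves —a→ v3
  v3 = 0 + 0 + 0 has moves stopped
Partition-refinement fixed point:
  B0 = {u0, v0}
  B1 = {u1, v1}
  B2 = {u2, v2}
  B3 = {u3, v3}
u0 ∈ B0, v0 ∈ B0 → same block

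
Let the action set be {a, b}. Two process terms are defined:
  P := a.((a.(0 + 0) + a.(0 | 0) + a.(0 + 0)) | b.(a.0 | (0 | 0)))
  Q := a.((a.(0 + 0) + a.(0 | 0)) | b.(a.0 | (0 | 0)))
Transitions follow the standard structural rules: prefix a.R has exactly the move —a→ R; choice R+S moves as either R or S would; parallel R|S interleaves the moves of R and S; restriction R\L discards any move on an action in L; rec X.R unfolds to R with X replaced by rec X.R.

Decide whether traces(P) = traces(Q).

P's transition system — 10 states:
  s0 = a.((a.(0 + 0) + a.(0 | 0) + a.(0 + 0)) | b.(a.0 | (0 | 0))) → -a-> s1
  s1 = (a.(0 + 0) + a.(0 | 0) + a.(0 + 0)) | b.(a.0 | (0 | 0)) → -a-> s2, -a-> s3, -b-> s4
  s2 = (0 + 0) | b.(a.0 | (0 | 0)) → -b-> s5
  s3 = 0 | 0 | b.(a.0 | (0 | 0)) → -b-> s6
  s4 = (a.(0 + 0) + a.(0 | 0) + a.(0 + 0)) | (a.0 | (0 | 0)) → -a-> s5, -a-> s6, -a-> s7
  s5 = (0 + 0) | (a.0 | (0 | 0)) → -a-> s8
  s6 = 0 | 0 | (a.0 | (0 | 0)) → -a-> s9
  s7 = (a.(0 + 0) + a.(0 | 0) + a.(0 + 0)) | (0 | (0 | 0)) → -a-> s8, -a-> s9
  s8 = (0 + 0) | (0 | (0 | 0)) → ·
  s9 = 0 | 0 | (0 | (0 | 0)) → ·
Q's transition system — 10 states:
  t0 = a.((a.(0 + 0) + a.(0 | 0)) | b.(a.0 | (0 | 0))) → -a-> t1
  t1 = (a.(0 + 0) + a.(0 | 0)) | b.(a.0 | (0 | 0)) → -a-> t2, -a-> t3, -b-> t4
  t2 = (0 + 0) | b.(a.0 | (0 | 0)) → -b-> t5
  t3 = 0 | 0 | b.(a.0 | (0 | 0)) → -b-> t6
  t4 = (a.(0 + 0) + a.(0 | 0)) | (a.0 | (0 | 0)) → -a-> t5, -a-> t6, -a-> t7
  t5 = (0 + 0) | (a.0 | (0 | 0)) → -a-> t8
  t6 = 0 | 0 | (a.0 | (0 | 0)) → -a-> t9
  t7 = (a.(0 + 0) + a.(0 | 0)) | (0 | (0 | 0)) → -a-> t8, -a-> t9
  t8 = (0 + 0) | (0 | (0 | 0)) → ·
  t9 = 0 | 0 | (0 | (0 | 0)) → ·
Partition-refinement fixed point:
  B0 = {s0, t0}
  B1 = {s1, t1}
  B2 = {s2, s3, t2, t3}
  B3 = {s5, s6, s7, t5, t6, t7}
  B4 = {s8, s9, t8, t9}
  B5 = {s4, t4}
s0 ∈ B0, t0 ∈ B0 → same block
Bisimilar ⇒ trace-equivalent.

trace-equivalent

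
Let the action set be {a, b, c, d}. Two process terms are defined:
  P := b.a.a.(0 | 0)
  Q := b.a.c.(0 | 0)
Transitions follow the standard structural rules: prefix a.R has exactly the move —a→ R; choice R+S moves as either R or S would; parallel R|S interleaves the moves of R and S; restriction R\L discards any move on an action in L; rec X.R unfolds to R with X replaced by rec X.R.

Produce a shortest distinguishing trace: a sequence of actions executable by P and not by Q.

P's transition system — 4 states:
  u0 = b.a.a.(0 | 0) :: =b=> u1
  u1 = a.a.(0 | 0) :: =a=> u2
  u2 = a.(0 | 0) :: =a=> u3
  u3 = 0 | 0 :: (no moves)
Q's transition system — 4 states:
  v0 = b.a.c.(0 | 0) :: =b=> v1
  v1 = a.c.(0 | 0) :: =a=> v2
  v2 = c.(0 | 0) :: =c=> v3
  v3 = 0 | 0 :: (no moves)
Executing baa from P (initial set {u0}):
  step 1 (b): {u1}
  step 2 (a): {u2}
  step 3 (a): {u3}
  P completes σ.
Executing baa from Q (initial set {v0}):
  step 1 (b): {v1}
  step 2 (a): {v2}
  step 3 (a): ∅  — Q cannot continue

baa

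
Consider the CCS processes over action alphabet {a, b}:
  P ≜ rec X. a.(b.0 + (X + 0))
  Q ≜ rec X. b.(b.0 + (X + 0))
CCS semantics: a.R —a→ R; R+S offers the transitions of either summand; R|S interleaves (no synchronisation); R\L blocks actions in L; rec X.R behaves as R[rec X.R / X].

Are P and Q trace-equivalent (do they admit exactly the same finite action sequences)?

traces(P) ≠ traces(Q) — witness ⟨a⟩

LTS(P): 3 reachable states
  s0 = rec X. a.(b.0 + (X + 0)) :: -a-> s1
  s1 = b.0 + ((rec X. a.(b.0 + (X + 0))) + 0) :: -a-> s1, -b-> s2
  s2 = 0 :: ∅
LTS(Q): 3 reachable states
  t0 = rec X. b.(b.0 + (X + 0)) :: -b-> t1
  t1 = b.0 + ((rec X. b.(b.0 + (X + 0))) + 0) :: -b-> t1, -b-> t2
  t2 = 0 :: ∅
Trace ⟨a⟩ through P, begin at {s0}:
  [1] a ⇒ {s1}
  ✓ P
Trace ⟨a⟩ through Q, begin at {t0}:
  [1] a ⇒ ∅ (Q stuck)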